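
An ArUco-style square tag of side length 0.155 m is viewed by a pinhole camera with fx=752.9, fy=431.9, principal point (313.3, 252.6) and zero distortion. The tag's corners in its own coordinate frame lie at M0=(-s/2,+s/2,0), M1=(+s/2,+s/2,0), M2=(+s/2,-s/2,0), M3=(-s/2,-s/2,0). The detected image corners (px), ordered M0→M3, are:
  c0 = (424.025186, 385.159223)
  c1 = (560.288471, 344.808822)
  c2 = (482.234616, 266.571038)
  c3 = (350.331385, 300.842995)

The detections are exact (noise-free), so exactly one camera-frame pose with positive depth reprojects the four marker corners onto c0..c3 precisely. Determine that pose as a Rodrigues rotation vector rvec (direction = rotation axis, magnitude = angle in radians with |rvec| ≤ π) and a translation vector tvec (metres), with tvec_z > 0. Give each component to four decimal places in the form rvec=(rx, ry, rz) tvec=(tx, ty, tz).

Intrinsics K: fx=752.9, fy=431.9, cx=313.3, cy=252.6
Marker side s = 0.155 m; corners in marker frame (Z=0):
  M0 = (-0.0775, +0.0775, 0)
  M1 = (+0.0775, +0.0775, 0)
  M2 = (+0.0775, -0.0775, 0)
  M3 = (-0.0775, -0.0775, 0)
Detected image corners:
  c0 = (424.025186, 385.159223) px
  c1 = (560.288471, 344.808822) px
  c2 = (482.234616, 266.571038) px
  c3 = (350.331385, 300.842995) px
Planar DLT: solve 8×8 A·h = b for H (H[2,2]=1):
  H  [+1003.87880 +315.75800 +454.68586]
  H  [-140.70521 +399.59300 +322.69523]
  H  [+0.30655 -0.38326 +1.00000]
B = K⁻¹H; ‖b₁‖=1.342755, ‖b₂‖=1.342755; λ = 2/(‖b₁‖+‖b₂‖) = 0.744738, sign → tz>0 ⇒ λ=+0.744738
r₁ = λ·B[:,0] = (+0.89799,-0.37615,+0.22830); r₂ = λ·B[:,1] = (+0.43111,+0.85596,-0.28543)
r₃ = r₁×r₂ = (-0.08806,+0.35474,+0.93081); SVD([r₁ r₂ r₃]) → R = UVᵀ:
  R  [+0.89799 +0.43111 -0.08806]
  R  [-0.37615 +0.85596 +0.35474]
  R  [+0.22830 -0.28543 +0.93081]
t = (+0.13985, +0.12087, +0.74474) m
tr R = 2.684768; θ = arccos((tr R − 1)/2) = 0.569104 rad = 32.607°
axis k = ((R−Rᵀ)₃₂, (R−Rᵀ)₁₃, (R−Rᵀ)₂₁) / (2 sinθ) = (-0.593980, -0.293535, -0.749016)
rvec = θ·k = (-0.338036, -0.167052, -0.426268)

rvec=(-0.3380, -0.1671, -0.4263) tvec=(0.1399, 0.1209, 0.7447)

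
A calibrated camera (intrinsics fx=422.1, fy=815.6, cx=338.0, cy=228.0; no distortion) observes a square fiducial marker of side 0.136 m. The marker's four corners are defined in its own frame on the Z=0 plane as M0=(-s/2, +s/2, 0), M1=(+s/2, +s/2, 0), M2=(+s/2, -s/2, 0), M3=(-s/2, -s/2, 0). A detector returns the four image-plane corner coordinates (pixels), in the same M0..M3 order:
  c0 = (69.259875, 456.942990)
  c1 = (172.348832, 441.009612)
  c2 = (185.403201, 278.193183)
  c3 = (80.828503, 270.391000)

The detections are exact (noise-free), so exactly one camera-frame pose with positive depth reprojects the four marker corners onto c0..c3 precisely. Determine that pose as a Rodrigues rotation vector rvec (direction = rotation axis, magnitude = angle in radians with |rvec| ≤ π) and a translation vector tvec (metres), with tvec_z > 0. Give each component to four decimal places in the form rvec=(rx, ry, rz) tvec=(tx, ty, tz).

Intrinsics K: fx=422.1, fy=815.6, cx=338.0, cy=228.0
Marker side s = 0.136 m; corners in marker frame (Z=0):
  M0 = (-0.0680, +0.0680, 0)
  M1 = (+0.0680, +0.0680, 0)
  M2 = (+0.0680, -0.0680, 0)
  M3 = (-0.0680, -0.0680, 0)
Detected image corners:
  c0 = (69.259875, 456.942990) px
  c1 = (172.348832, 441.009612) px
  c2 = (185.403201, 278.193183) px
  c3 = (80.828503, 270.391000) px
Planar DLT: solve 8×8 A·h = b for H (H[2,2]=1):
  H  [+890.89403 -62.42196 +130.41173]
  H  [+331.96983 +1359.59679 +362.82753]
  H  [+1.00432 +0.22430 +1.00000]
B = K⁻¹H; ‖b₁‖=1.652664, ‖b₂‖=1.652664; λ = 2/(‖b₁‖+‖b₂‖) = 0.605084, sign → tz>0 ⇒ λ=+0.605084
r₁ = λ·B[:,0] = (+0.79049,+0.07640,+0.60769); r₂ = λ·B[:,1] = (-0.19816,+0.97073,+0.13572)
r₃ = r₁×r₂ = (-0.57954,-0.22770,+0.78249); SVD([r₁ r₂ r₃]) → R = UVᵀ:
  R  [+0.79049 -0.19816 -0.57954]
  R  [+0.07640 +0.97073 -0.22770]
  R  [+0.60769 +0.13572 +0.78249]
t = (-0.29758, +0.10003, +0.60508) m
tr R = 2.543703; θ = arccos((tr R − 1)/2) = 0.689048 rad = 39.480°
axis k = ((R−Rᵀ)₃₂, (R−Rᵀ)₁₃, (R−Rᵀ)₂₁) / (2 sinθ) = (+0.285799, -0.933648, +0.215919)
rvec = θ·k = (+0.196929, -0.643328, +0.148779)

rvec=(0.1969, -0.6433, 0.1488) tvec=(-0.2976, 0.1000, 0.6051)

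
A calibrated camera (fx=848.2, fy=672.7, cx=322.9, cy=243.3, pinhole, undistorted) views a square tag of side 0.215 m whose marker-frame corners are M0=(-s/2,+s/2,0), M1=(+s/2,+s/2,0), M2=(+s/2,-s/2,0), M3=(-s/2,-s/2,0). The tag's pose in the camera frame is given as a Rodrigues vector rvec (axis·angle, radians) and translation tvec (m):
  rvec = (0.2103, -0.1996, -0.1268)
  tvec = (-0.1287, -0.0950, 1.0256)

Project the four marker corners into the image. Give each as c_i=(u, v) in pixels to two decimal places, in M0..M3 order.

c0=(139.95, 259.59) c1=(312.57, 239.30) c2=(293.55, 101.79) c3=(111.88, 117.54)

Intrinsics K: fx=848.2, fy=672.7, cx=322.9, cy=243.3
Marker side s = 0.215 m; corners in marker frame (Z=0):
  M0 = (-0.1075, +0.1075, 0)
  M1 = (+0.1075, +0.1075, 0)
  M2 = (+0.1075, -0.1075, 0)
  M3 = (-0.1075, -0.1075, 0)
rvec = (0.2103, -0.1996, -0.1268), |rvec| = θ = 0.31646 rad = 18.132°
Rodrigues: sinθ=0.31120, 1−cosθ=0.04966; R = I + sinθ·[k]× + (1−cosθ)·[k]×²:
    [+0.97227 +0.10388 -0.20951]
    [-0.14551 +0.97010 -0.19426]
    [+0.18306 +0.21936 +0.95832]
t = (-0.1287, -0.0950, 1.0256) m
M0: Pc = R·M0+t = (-0.22205, +0.02493, +1.02950); u = 848.2·(-0.22205)/1.02950 + 322.9 = 139.9526, v = 672.7·(+0.02493)/1.02950 + 243.3 = 259.5883
M1: Pc = R·M1+t = (-0.01301, -0.00636, +1.06886); u = 848.2·(-0.01301)/1.06886 + 322.9 = 312.5731, v = 672.7·(-0.00636)/1.06886 + 243.3 = 239.2995
M2: Pc = R·M2+t = (-0.03535, -0.21493, +1.02170); u = 848.2·(-0.03535)/1.02170 + 322.9 = 293.5547, v = 672.7·(-0.21493)/1.02170 + 243.3 = 101.7887
M3: Pc = R·M3+t = (-0.24439, -0.18364, +0.98234); u = 848.2·(-0.24439)/0.98234 + 322.9 = 111.8848, v = 672.7·(-0.18364)/0.98234 + 243.3 = 117.5421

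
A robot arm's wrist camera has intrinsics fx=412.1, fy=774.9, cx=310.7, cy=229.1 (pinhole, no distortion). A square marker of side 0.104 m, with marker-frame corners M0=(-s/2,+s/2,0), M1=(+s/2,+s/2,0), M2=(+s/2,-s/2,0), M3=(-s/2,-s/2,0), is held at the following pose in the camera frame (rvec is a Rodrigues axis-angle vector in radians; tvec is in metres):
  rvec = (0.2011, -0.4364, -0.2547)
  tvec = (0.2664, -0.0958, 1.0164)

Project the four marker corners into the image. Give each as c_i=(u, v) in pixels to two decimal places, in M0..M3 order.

Intrinsics K: fx=412.1, fy=774.9, cx=310.7, cy=229.1
Marker side s = 0.104 m; corners in marker frame (Z=0):
  M0 = (-0.0520, +0.0520, 0)
  M1 = (+0.0520, +0.0520, 0)
  M2 = (+0.0520, -0.0520, 0)
  M3 = (-0.0520, -0.0520, 0)
rvec = (0.2011, -0.4364, -0.2547), |rvec| = θ = 0.54384 rad = 31.160°
Rodrigues: sinθ=0.51742, 1−cosθ=0.14427; R = I + sinθ·[k]× + (1−cosθ)·[k]×²:
    [+0.87546 +0.19952 -0.44019]
    [-0.28514 +0.94863 -0.13711]
    [+0.39022 +0.24555 +0.88737]
t = (0.2664, -0.0958, 1.0164) m
M0: Pc = R·M0+t = (+0.23125, -0.03164, +1.00888); u = 412.1·(+0.23125)/1.00888 + 310.7 = 405.1601, v = 774.9·(-0.03164)/1.00888 + 229.1 = 204.7947
M1: Pc = R·M1+t = (+0.32230, -0.06130, +1.04946); u = 412.1·(+0.32230)/1.04946 + 310.7 = 437.2597, v = 774.9·(-0.06130)/1.04946 + 229.1 = 183.8384
M2: Pc = R·M2+t = (+0.30155, -0.15996, +1.02392); u = 412.1·(+0.30155)/1.02392 + 310.7 = 432.0648, v = 774.9·(-0.15996)/1.02392 + 229.1 = 108.0461
M3: Pc = R·M3+t = (+0.21050, -0.13030, +0.98334); u = 412.1·(+0.21050)/0.98334 + 310.7 = 398.9172, v = 774.9·(-0.13030)/0.98334 + 229.1 = 126.4187

c0=(405.16, 204.79) c1=(437.26, 183.84) c2=(432.06, 108.05) c3=(398.92, 126.42)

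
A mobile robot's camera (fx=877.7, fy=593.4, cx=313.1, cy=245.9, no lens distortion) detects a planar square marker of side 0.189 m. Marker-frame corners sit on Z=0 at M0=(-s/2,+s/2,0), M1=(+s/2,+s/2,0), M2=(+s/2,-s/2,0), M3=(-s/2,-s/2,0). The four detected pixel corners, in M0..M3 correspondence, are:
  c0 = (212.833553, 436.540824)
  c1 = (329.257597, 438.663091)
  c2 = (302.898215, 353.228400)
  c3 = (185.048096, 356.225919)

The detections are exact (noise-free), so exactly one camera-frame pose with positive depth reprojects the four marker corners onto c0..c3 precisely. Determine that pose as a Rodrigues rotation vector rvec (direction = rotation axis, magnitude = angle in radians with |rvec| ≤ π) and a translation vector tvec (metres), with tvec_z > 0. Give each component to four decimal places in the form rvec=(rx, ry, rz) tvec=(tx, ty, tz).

Intrinsics K: fx=877.7, fy=593.4, cx=313.1, cy=245.9
Marker side s = 0.189 m; corners in marker frame (Z=0):
  M0 = (-0.0945, +0.0945, 0)
  M1 = (+0.0945, +0.0945, 0)
  M2 = (+0.0945, -0.0945, 0)
  M3 = (-0.0945, -0.0945, 0)
Detected image corners:
  c0 = (212.833553, 436.540824) px
  c1 = (329.257597, 438.663091) px
  c2 = (302.898215, 353.228400) px
  c3 = (185.048096, 356.225919) px
Planar DLT: solve 8×8 A·h = b for H (H[2,2]=1):
  H  [+535.74254 +179.35338 +255.88316]
  H  [-131.33619 +493.45274 +396.71869]
  H  [-0.32613 +0.13979 +1.00000]
B = K⁻¹H; ‖b₁‖=0.801202, ‖b₂‖=0.801202; λ = 2/(‖b₁‖+‖b₂‖) = 1.248124, sign → tz>0 ⇒ λ=+1.248124
r₁ = λ·B[:,0] = (+0.90705,-0.10757,-0.40705); r₂ = λ·B[:,1] = (+0.19281,+0.96560,+0.17447)
r₃ = r₁×r₂ = (+0.37428,-0.23674,+0.89659); SVD([r₁ r₂ r₃]) → R = UVᵀ:
  R  [+0.90705 +0.19281 +0.37428]
  R  [-0.10757 +0.96560 -0.23674]
  R  [-0.40705 +0.17447 +0.89659]
t = (-0.08136, +0.31722, +1.24812) m
tr R = 2.769242; θ = arccos((tr R − 1)/2) = 0.485116 rad = 27.795°
axis k = ((R−Rᵀ)₃₂, (R−Rᵀ)₁₃, (R−Rᵀ)₂₁) / (2 sinθ) = (+0.440919, +0.837769, -0.322078)
rvec = θ·k = (+0.213897, +0.406415, -0.156245)

rvec=(0.2139, 0.4064, -0.1562) tvec=(-0.0814, 0.3172, 1.2481)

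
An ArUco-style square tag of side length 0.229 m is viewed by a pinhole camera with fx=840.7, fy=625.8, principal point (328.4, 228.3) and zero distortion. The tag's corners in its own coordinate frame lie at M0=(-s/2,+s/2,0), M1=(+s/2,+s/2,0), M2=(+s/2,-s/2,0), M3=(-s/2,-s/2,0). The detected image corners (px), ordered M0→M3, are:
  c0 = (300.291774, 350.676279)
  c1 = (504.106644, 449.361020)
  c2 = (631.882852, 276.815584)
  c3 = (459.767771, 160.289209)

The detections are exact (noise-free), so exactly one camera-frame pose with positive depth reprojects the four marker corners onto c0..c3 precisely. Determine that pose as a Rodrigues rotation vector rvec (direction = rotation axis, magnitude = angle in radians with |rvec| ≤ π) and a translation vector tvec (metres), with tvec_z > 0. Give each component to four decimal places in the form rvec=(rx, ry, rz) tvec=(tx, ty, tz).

rvec=(-0.0625, -0.4629, 0.6019) tvec=(0.1237, 0.0880, 0.6736)

Intrinsics K: fx=840.7, fy=625.8, cx=328.4, cy=228.3
Marker side s = 0.229 m; corners in marker frame (Z=0):
  M0 = (-0.1145, +0.1145, 0)
  M1 = (+0.1145, +0.1145, 0)
  M2 = (+0.1145, -0.1145, 0)
  M3 = (-0.1145, -0.1145, 0)
Detected image corners:
  c0 = (300.291774, 350.676279) px
  c1 = (504.106644, 449.361020) px
  c2 = (631.882852, 276.815584) px
  c3 = (459.767771, 160.289209) px
Planar DLT: solve 8×8 A·h = b for H (H[2,2]=1):
  H  [+1101.08956 -755.68359 +482.73668]
  H  [+655.47955 +702.84763 +310.03735]
  H  [+0.59600 -0.28104 +1.00000]
B = K⁻¹H; ‖b₁‖=1.484541, ‖b₂‖=1.484541; λ = 2/(‖b₁‖+‖b₂‖) = 0.673609, sign → tz>0 ⇒ λ=+0.673609
r₁ = λ·B[:,0] = (+0.72542,+0.55910,+0.40147); r₂ = λ·B[:,1] = (-0.53154,+0.82561,-0.18931)
r₃ = r₁×r₂ = (-0.43730,-0.07606,+0.89609); SVD([r₁ r₂ r₃]) → R = UVᵀ:
  R  [+0.72542 -0.53154 -0.43730]
  R  [+0.55910 +0.82561 -0.07606]
  R  [+0.40147 -0.18931 +0.89609]
t = (+0.12366, +0.08798, +0.67361) m
tr R = 2.447122; θ = arccos((tr R − 1)/2) = 0.761849 rad = 43.651°
axis k = ((R−Rᵀ)₃₂, (R−Rᵀ)₁₃, (R−Rᵀ)₂₁) / (2 sinθ) = (-0.082035, -0.607573, +0.790016)
rvec = θ·k = (-0.062498, -0.462879, +0.601873)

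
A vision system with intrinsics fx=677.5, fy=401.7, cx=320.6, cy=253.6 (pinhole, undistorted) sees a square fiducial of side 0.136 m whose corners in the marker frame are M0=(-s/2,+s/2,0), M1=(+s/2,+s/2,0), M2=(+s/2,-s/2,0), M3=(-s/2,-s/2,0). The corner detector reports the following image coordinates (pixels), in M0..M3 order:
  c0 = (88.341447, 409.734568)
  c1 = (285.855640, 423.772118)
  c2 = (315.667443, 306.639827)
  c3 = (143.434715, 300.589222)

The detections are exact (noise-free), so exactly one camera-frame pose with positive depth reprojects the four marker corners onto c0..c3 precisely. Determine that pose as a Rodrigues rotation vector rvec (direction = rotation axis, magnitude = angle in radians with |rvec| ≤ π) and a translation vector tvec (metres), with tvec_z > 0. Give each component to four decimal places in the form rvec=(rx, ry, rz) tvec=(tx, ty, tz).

Intrinsics K: fx=677.5, fy=401.7, cx=320.6, cy=253.6
Marker side s = 0.136 m; corners in marker frame (Z=0):
  M0 = (-0.0680, +0.0680, 0)
  M1 = (+0.0680, +0.0680, 0)
  M2 = (+0.0680, -0.0680, 0)
  M3 = (-0.0680, -0.0680, 0)
Detected image corners:
  c0 = (88.341447, 409.734568) px
  c1 = (285.855640, 423.772118) px
  c2 = (315.667443, 306.639827) px
  c3 = (143.434715, 300.589222) px
Planar DLT: solve 8×8 A·h = b for H (H[2,2]=1):
  H  [+1264.64615 -544.43737 +207.26810]
  H  [-80.06472 +434.05260 +355.80008]
  H  [-0.42122 -1.10224 +1.00000]
B = K⁻¹H; ‖b₁‖=2.109518, ‖b₂‖=2.109518; λ = 2/(‖b₁‖+‖b₂‖) = 0.474042, sign → tz>0 ⇒ λ=+0.474042
r₁ = λ·B[:,0] = (+0.97935,+0.03158,-0.19968); r₂ = λ·B[:,1] = (-0.13368,+0.84209,-0.52251)
r₃ = r₁×r₂ = (+0.15165,+0.53841,+0.82892); SVD([r₁ r₂ r₃]) → R = UVᵀ:
  R  [+0.97935 -0.13368 +0.15165]
  R  [+0.03158 +0.84209 +0.53841]
  R  [-0.19968 -0.52251 +0.82892]
t = (-0.07930, +0.12061, +0.47404) m
tr R = 2.650366; θ = arccos((tr R − 1)/2) = 0.600271 rad = 34.393°
axis k = ((R−Rᵀ)₃₂, (R−Rᵀ)₁₃, (R−Rᵀ)₂₁) / (2 sinθ) = (-0.939092, +0.310980, +0.146281)
rvec = θ·k = (-0.563709, +0.186672, +0.087808)

rvec=(-0.5637, 0.1867, 0.0878) tvec=(-0.0793, 0.1206, 0.4740)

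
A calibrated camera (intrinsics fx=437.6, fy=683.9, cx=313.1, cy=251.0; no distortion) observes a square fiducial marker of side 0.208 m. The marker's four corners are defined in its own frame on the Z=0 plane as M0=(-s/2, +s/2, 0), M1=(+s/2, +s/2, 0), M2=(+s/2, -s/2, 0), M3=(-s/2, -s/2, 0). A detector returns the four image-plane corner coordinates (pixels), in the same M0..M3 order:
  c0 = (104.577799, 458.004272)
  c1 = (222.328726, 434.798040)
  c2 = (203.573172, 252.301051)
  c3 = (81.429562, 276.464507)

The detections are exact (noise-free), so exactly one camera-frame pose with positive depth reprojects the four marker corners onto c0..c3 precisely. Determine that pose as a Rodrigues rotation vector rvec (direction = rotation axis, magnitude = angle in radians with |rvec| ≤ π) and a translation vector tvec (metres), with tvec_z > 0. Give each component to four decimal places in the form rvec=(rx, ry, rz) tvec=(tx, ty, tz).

Intrinsics K: fx=437.6, fy=683.9, cx=313.1, cy=251.0
Marker side s = 0.208 m; corners in marker frame (Z=0):
  M0 = (-0.1040, +0.1040, 0)
  M1 = (+0.1040, +0.1040, 0)
  M2 = (+0.1040, -0.1040, 0)
  M3 = (-0.1040, -0.1040, 0)
Detected image corners:
  c0 = (104.577799, 458.004272) px
  c1 = (222.328726, 434.798040) px
  c2 = (203.573172, 252.301051) px
  c3 = (81.429562, 276.464507) px
Planar DLT: solve 8×8 A·h = b for H (H[2,2]=1):
  H  [+576.12081 +127.72896 +153.15511]
  H  [-114.65183 +937.80437 +357.06512]
  H  [-0.00232 +0.17647 +1.00000]
B = K⁻¹H; ‖b₁‖=1.328719, ‖b₂‖=1.328719; λ = 2/(‖b₁‖+‖b₂‖) = 0.752605, sign → tz>0 ⇒ λ=+0.752605
r₁ = λ·B[:,0] = (+0.99209,-0.12553,-0.00175); r₂ = λ·B[:,1] = (+0.12465,+0.98327,+0.13281)
r₃ = r₁×r₂ = (-0.01495,-0.13198,+0.99114); SVD([r₁ r₂ r₃]) → R = UVᵀ:
  R  [+0.99209 +0.12465 -0.01495]
  R  [-0.12553 +0.98327 -0.13198]
  R  [-0.00175 +0.13281 +0.99114]
t = (-0.27508, +0.11672, +0.75260) m
tr R = 2.966500; θ = arccos((tr R − 1)/2) = 0.183287 rad = 10.502°
axis k = ((R−Rᵀ)₃₂, (R−Rᵀ)₁₃, (R−Rᵀ)₂₁) / (2 sinθ) = (+0.726408, -0.036235, -0.686308)
rvec = θ·k = (+0.133141, -0.006641, -0.125791)

rvec=(0.1331, -0.0066, -0.1258) tvec=(-0.2751, 0.1167, 0.7526)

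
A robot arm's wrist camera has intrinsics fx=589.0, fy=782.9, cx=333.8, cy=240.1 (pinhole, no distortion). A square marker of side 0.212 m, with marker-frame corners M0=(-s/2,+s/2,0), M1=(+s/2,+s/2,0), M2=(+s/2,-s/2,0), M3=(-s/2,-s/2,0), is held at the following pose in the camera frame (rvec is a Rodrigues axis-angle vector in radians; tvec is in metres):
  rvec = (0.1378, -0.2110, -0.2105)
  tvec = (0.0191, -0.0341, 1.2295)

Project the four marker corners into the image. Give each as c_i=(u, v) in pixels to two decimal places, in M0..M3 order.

c0=(304.08, 298.87) c1=(399.28, 268.00) c2=(381.58, 138.39) c3=(283.11, 165.69)

Intrinsics K: fx=589.0, fy=782.9, cx=333.8, cy=240.1
Marker side s = 0.212 m; corners in marker frame (Z=0):
  M0 = (-0.1060, +0.1060, 0)
  M1 = (+0.1060, +0.1060, 0)
  M2 = (+0.1060, -0.1060, 0)
  M3 = (-0.1060, -0.1060, 0)
rvec = (0.1378, -0.2110, -0.2105), |rvec| = θ = 0.32836 rad = 18.814°
Rodrigues: sinθ=0.32249, 1−cosθ=0.05343; R = I + sinθ·[k]× + (1−cosθ)·[k]×²:
    [+0.95598 +0.19233 -0.22160]
    [-0.22115 +0.96863 -0.11333]
    [+0.19286 +0.15735 +0.96853]
t = (0.0191, -0.0341, 1.2295) m
M0: Pc = R·M0+t = (-0.06185, +0.09202, +1.22574); u = 589.0·(-0.06185)/1.22574 + 333.8 = 304.0807, v = 782.9·(+0.09202)/1.22574 + 240.1 = 298.8727
M1: Pc = R·M1+t = (+0.14082, +0.04513, +1.26662); u = 589.0·(+0.14082)/1.26662 + 333.8 = 399.2841, v = 782.9·(+0.04513)/1.26662 + 240.1 = 267.9972
M2: Pc = R·M2+t = (+0.10005, -0.16022, +1.23326); u = 589.0·(+0.10005)/1.23326 + 333.8 = 381.5819, v = 782.9·(-0.16022)/1.23326 + 240.1 = 138.3914
M3: Pc = R·M3+t = (-0.10262, -0.11333, +1.19238); u = 589.0·(-0.10262)/1.19238 + 333.8 = 283.1082, v = 782.9·(-0.11333)/1.19238 + 240.1 = 165.6866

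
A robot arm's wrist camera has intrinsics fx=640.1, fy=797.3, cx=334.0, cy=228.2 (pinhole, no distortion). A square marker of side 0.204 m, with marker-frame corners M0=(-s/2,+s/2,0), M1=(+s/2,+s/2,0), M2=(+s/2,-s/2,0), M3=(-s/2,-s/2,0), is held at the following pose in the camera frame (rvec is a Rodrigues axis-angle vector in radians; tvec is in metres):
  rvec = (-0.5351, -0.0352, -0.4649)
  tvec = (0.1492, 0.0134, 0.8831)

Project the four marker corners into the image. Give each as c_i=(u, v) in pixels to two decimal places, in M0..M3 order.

Intrinsics K: fx=640.1, fy=797.3, cx=334.0, cy=228.2
Marker side s = 0.204 m; corners in marker frame (Z=0):
  M0 = (-0.1020, +0.1020, 0)
  M1 = (+0.1020, +0.1020, 0)
  M2 = (+0.1020, -0.1020, 0)
  M3 = (-0.1020, -0.1020, 0)
rvec = (-0.5351, -0.0352, -0.4649), |rvec| = θ = 0.70972 rad = 40.664°
Rodrigues: sinθ=0.65162, 1−cosθ=0.24146; R = I + sinθ·[k]× + (1−cosθ)·[k]×²:
    [+0.89580 +0.43587 +0.08693]
    [-0.41781 +0.75914 +0.49914]
    [+0.15157 -0.48345 +0.86215]
t = (0.1492, 0.0134, 0.8831) m
M0: Pc = R·M0+t = (+0.10229, +0.13345, +0.81833); u = 640.1·(+0.10229)/0.81833 + 334.0 = 414.0096, v = 797.3·(+0.13345)/0.81833 + 228.2 = 358.2199
M1: Pc = R·M1+t = (+0.28503, +0.04822, +0.84925); u = 640.1·(+0.28503)/0.84925 + 334.0 = 548.8349, v = 797.3·(+0.04822)/0.84925 + 228.2 = 273.4658
M2: Pc = R·M2+t = (+0.19611, -0.10665, +0.94787); u = 640.1·(+0.19611)/0.94787 + 334.0 = 466.4354, v = 797.3·(-0.10665)/0.94787 + 228.2 = 138.4924
M3: Pc = R·M3+t = (+0.01337, -0.02142, +0.91695); u = 640.1·(+0.01337)/0.91695 + 334.0 = 343.3328, v = 797.3·(-0.02142)/0.91695 + 228.2 = 209.5793

c0=(414.01, 358.22) c1=(548.83, 273.47) c2=(466.44, 138.49) c3=(343.33, 209.58)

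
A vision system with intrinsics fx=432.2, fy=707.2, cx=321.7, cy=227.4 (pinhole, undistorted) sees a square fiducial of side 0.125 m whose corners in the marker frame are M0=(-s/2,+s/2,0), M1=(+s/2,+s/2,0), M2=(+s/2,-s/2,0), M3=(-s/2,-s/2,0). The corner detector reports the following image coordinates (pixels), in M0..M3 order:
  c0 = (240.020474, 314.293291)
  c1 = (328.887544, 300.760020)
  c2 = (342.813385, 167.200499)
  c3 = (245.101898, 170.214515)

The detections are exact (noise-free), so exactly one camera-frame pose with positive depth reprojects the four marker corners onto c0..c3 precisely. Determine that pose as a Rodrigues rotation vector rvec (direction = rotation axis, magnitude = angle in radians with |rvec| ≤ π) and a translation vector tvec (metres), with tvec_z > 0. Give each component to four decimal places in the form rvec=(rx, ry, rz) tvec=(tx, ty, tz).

rvec=(0.4992, -0.3775, 0.0459) tvec=(-0.0396, 0.0111, 0.5558)

Intrinsics K: fx=432.2, fy=707.2, cx=321.7, cy=227.4
Marker side s = 0.125 m; corners in marker frame (Z=0):
  M0 = (-0.0625, +0.0625, 0)
  M1 = (+0.0625, +0.0625, 0)
  M2 = (+0.0625, -0.0625, 0)
  M3 = (-0.0625, -0.0625, 0)
Detected image corners:
  c0 = (240.020474, 314.293291) px
  c1 = (328.887544, 300.760020) px
  c2 = (342.813385, 167.200499) px
  c3 = (245.101898, 170.214515) px
Planar DLT: solve 8×8 A·h = b for H (H[2,2]=1):
  H  [+934.03410 +161.17962 +290.87142]
  H  [+87.70181 +1305.32810 +241.52750]
  H  [+0.65540 +0.82522 +1.00000]
B = K⁻¹H; ‖b₁‖=1.799151, ‖b₂‖=1.799151; λ = 2/(‖b₁‖+‖b₂‖) = 0.555818, sign → tz>0 ⇒ λ=+0.555818
r₁ = λ·B[:,0] = (+0.93004,-0.04821,+0.36428); r₂ = λ·B[:,1] = (-0.13412,+0.87843,+0.45867)
r₃ = r₁×r₂ = (-0.34210,-0.47544,+0.81051); SVD([r₁ r₂ r₃]) → R = UVᵀ:
  R  [+0.93004 -0.13412 -0.34210]
  R  [-0.04821 +0.87843 -0.47544]
  R  [+0.36428 +0.45867 +0.81051]
t = (-0.03965, +0.01110, +0.55582) m
tr R = 2.618973; θ = arccos((tr R − 1)/2) = 0.627520 rad = 35.954°
axis k = ((R−Rᵀ)₃₂, (R−Rᵀ)₁₃, (R−Rᵀ)₂₁) / (2 sinθ) = (+0.795478, -0.601549, +0.073166)
rvec = θ·k = (+0.499178, -0.377484, +0.045913)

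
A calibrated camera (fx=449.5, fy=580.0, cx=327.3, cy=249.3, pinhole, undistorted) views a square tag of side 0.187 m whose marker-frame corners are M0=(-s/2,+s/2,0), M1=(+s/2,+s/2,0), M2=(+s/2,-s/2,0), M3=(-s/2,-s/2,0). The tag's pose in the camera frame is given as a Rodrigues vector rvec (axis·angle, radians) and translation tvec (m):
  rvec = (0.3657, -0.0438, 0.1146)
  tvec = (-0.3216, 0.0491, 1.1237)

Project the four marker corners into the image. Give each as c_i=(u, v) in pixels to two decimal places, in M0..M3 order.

c0=(161.08, 312.85) c1=(234.53, 321.89) c2=(238.10, 234.54) c3=(160.20, 223.99)

Intrinsics K: fx=449.5, fy=580.0, cx=327.3, cy=249.3
Marker side s = 0.187 m; corners in marker frame (Z=0):
  M0 = (-0.0935, +0.0935, 0)
  M1 = (+0.0935, +0.0935, 0)
  M2 = (+0.0935, -0.0935, 0)
  M3 = (-0.0935, -0.0935, 0)
rvec = (0.3657, -0.0438, 0.1146), |rvec| = θ = 0.38573 rad = 22.101°
Rodrigues: sinθ=0.37624, 1−cosθ=0.07348; R = I + sinθ·[k]× + (1−cosθ)·[k]×²:
    [+0.99257 -0.11969 -0.02203]
    [+0.10387 +0.92747 -0.35918]
    [+0.06342 +0.35422 +0.93301]
t = (-0.3216, 0.0491, 1.1237) m
M0: Pc = R·M0+t = (-0.42560, +0.12611, +1.15089); u = 449.5·(-0.42560)/1.15089 + 327.3 = 161.0761, v = 580.0·(+0.12611)/1.15089 + 249.3 = 312.8525
M1: Pc = R·M1+t = (-0.23999, +0.14553, +1.16275); u = 449.5·(-0.23999)/1.16275 + 327.3 = 234.5253, v = 580.0·(+0.14553)/1.16275 + 249.3 = 321.8931
M2: Pc = R·M2+t = (-0.21760, -0.02791, +1.09651); u = 449.5·(-0.21760)/1.09651 + 327.3 = 238.0961, v = 580.0·(-0.02791)/1.09651 + 249.3 = 234.5387
M3: Pc = R·M3+t = (-0.40321, -0.04733, +1.08465); u = 449.5·(-0.40321)/1.08465 + 327.3 = 160.2004, v = 580.0·(-0.04733)/1.08465 + 249.3 = 223.9909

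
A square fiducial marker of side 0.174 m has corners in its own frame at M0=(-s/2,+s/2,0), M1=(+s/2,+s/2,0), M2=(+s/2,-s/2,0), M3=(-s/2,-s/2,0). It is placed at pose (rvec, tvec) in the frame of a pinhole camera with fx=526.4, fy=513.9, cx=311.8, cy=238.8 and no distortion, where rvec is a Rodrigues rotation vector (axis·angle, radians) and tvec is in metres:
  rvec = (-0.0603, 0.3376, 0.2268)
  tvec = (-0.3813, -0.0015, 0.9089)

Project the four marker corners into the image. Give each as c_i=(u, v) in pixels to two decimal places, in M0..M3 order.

Intrinsics K: fx=526.4, fy=513.9, cx=311.8, cy=238.8
Marker side s = 0.174 m; corners in marker frame (Z=0):
  M0 = (-0.0870, +0.0870, 0)
  M1 = (+0.0870, +0.0870, 0)
  M2 = (+0.0870, -0.0870, 0)
  M3 = (-0.0870, -0.0870, 0)
rvec = (-0.0603, 0.3376, 0.2268), |rvec| = θ = 0.41115 rad = 23.557°
Rodrigues: sinθ=0.39967, 1−cosθ=0.08334; R = I + sinθ·[k]× + (1−cosθ)·[k]×²:
    [+0.91845 -0.23050 +0.32143]
    [+0.21043 +0.97285 +0.09636]
    [-0.33491 -0.02087 +0.94202]
t = (-0.3813, -0.0015, 0.9089) m
M0: Pc = R·M0+t = (-0.48126, +0.06483, +0.93622); u = 526.4·(-0.48126)/0.93622 + 311.8 = 41.2074, v = 513.9·(+0.06483)/0.93622 + 238.8 = 274.3861
M1: Pc = R·M1+t = (-0.32145, +0.10145, +0.87795); u = 526.4·(-0.32145)/0.87795 + 311.8 = 119.0660, v = 513.9·(+0.10145)/0.87795 + 238.8 = 298.1801
M2: Pc = R·M2+t = (-0.28134, -0.06783, +0.88158); u = 526.4·(-0.28134)/0.88158 + 311.8 = 143.8081, v = 513.9·(-0.06783)/0.88158 + 238.8 = 199.2594
M3: Pc = R·M3+t = (-0.44115, -0.10445, +0.93985); u = 526.4·(-0.44115)/0.93985 + 311.8 = 64.7162, v = 513.9·(-0.10445)/0.93985 + 238.8 = 181.6907

c0=(41.21, 274.39) c1=(119.07, 298.18) c2=(143.81, 199.26) c3=(64.72, 181.69)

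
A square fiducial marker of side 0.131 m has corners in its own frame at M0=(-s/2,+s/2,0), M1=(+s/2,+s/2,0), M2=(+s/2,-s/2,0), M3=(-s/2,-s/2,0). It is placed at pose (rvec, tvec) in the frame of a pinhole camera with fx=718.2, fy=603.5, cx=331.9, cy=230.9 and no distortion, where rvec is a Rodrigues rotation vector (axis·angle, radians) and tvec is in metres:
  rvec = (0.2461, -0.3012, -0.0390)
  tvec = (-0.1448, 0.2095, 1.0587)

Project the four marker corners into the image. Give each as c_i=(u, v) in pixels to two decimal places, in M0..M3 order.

c0=(190.95, 389.73) c1=(277.93, 378.84) c2=(276.17, 311.13) c3=(186.38, 319.86)

Intrinsics K: fx=718.2, fy=603.5, cx=331.9, cy=230.9
Marker side s = 0.131 m; corners in marker frame (Z=0):
  M0 = (-0.0655, +0.0655, 0)
  M1 = (+0.0655, +0.0655, 0)
  M2 = (+0.0655, -0.0655, 0)
  M3 = (-0.0655, -0.0655, 0)
rvec = (0.2461, -0.3012, -0.0390), |rvec| = θ = 0.39091 rad = 22.397°
Rodrigues: sinθ=0.38103, 1−cosθ=0.07544; R = I + sinθ·[k]× + (1−cosθ)·[k]×²:
    [+0.95446 +0.00142 -0.29833]
    [-0.07461 +0.96935 -0.23408]
    [+0.28885 +0.24568 +0.92532]
t = (-0.1448, 0.2095, 1.0587) m
M0: Pc = R·M0+t = (-0.20722, +0.27788, +1.05587); u = 718.2·(-0.20722)/1.05587 + 331.9 = 190.9469, v = 603.5·(+0.27788)/1.05587 + 230.9 = 389.7261
M1: Pc = R·M1+t = (-0.08219, +0.26811, +1.09371); u = 718.2·(-0.08219)/1.09371 + 331.9 = 277.9291, v = 603.5·(+0.26811)/1.09371 + 230.9 = 378.8382
M2: Pc = R·M2+t = (-0.08238, +0.14112, +1.06153); u = 718.2·(-0.08238)/1.06153 + 331.9 = 276.1669, v = 603.5·(+0.14112)/1.06153 + 230.9 = 311.1300
M3: Pc = R·M3+t = (-0.20741, +0.15089, +1.02369); u = 718.2·(-0.20741)/1.02369 + 331.9 = 186.3849, v = 603.5·(+0.15089)/1.02369 + 230.9 = 319.8575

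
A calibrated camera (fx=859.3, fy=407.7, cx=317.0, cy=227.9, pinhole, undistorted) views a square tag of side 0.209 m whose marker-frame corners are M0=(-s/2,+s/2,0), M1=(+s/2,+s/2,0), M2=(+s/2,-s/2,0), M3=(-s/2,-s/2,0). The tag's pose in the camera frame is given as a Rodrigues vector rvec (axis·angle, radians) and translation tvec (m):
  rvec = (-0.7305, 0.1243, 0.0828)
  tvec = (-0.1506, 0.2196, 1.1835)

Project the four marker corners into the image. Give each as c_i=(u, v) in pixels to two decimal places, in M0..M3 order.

Intrinsics K: fx=859.3, fy=407.7, cx=317.0, cy=227.9
Marker side s = 0.209 m; corners in marker frame (Z=0):
  M0 = (-0.1045, +0.1045, 0)
  M1 = (+0.1045, +0.1045, 0)
  M2 = (+0.1045, -0.1045, 0)
  M3 = (-0.1045, -0.1045, 0)
rvec = (-0.7305, 0.1243, 0.0828), |rvec| = θ = 0.74561 rad = 42.720°
Rodrigues: sinθ=0.67842, 1−cosθ=0.26533; R = I + sinθ·[k]× + (1−cosθ)·[k]×²:
    [+0.98935 -0.11867 +0.08423]
    [+0.03200 +0.74205 +0.66958]
    [-0.14197 -0.65976 +0.73795]
t = (-0.1506, 0.2196, 1.1835) m
M0: Pc = R·M0+t = (-0.26639, +0.29380, +1.12939); u = 859.3·(-0.26639)/1.12939 + 317.0 = 114.3172, v = 407.7·(+0.29380)/1.12939 + 227.9 = 333.9591
M1: Pc = R·M1+t = (-0.05961, +0.30049, +1.09972); u = 859.3·(-0.05961)/1.09972 + 317.0 = 270.4188, v = 407.7·(+0.30049)/1.09972 + 227.9 = 339.3002
M2: Pc = R·M2+t = (-0.03481, +0.14540, +1.23761); u = 859.3·(-0.03481)/1.23761 + 317.0 = 292.8299, v = 407.7·(+0.14540)/1.23761 + 227.9 = 275.7986
M3: Pc = R·M3+t = (-0.24159, +0.13871, +1.26728); u = 859.3·(-0.24159)/1.26728 + 317.0 = 153.1887, v = 407.7·(+0.13871)/1.26728 + 227.9 = 272.5253

c0=(114.32, 333.96) c1=(270.42, 339.30) c2=(292.83, 275.80) c3=(153.19, 272.53)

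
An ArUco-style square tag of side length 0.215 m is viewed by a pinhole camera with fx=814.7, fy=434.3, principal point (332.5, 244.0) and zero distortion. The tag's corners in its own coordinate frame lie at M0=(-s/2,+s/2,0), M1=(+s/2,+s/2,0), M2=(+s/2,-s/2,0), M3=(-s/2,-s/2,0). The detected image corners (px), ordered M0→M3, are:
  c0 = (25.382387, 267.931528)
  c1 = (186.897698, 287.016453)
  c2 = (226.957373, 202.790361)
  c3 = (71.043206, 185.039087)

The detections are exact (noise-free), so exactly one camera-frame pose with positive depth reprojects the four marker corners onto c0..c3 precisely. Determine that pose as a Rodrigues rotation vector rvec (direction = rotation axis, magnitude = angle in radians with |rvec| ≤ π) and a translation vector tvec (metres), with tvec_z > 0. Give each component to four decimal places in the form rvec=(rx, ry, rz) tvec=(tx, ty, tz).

rvec=(-0.1902, 0.0182, 0.2159) tvec=(-0.2684, -0.0224, 1.0676)

Intrinsics K: fx=814.7, fy=434.3, cx=332.5, cy=244.0
Marker side s = 0.215 m; corners in marker frame (Z=0):
  M0 = (-0.1075, +0.1075, 0)
  M1 = (+0.1075, +0.1075, 0)
  M2 = (+0.1075, -0.1075, 0)
  M3 = (-0.1075, -0.1075, 0)
Detected image corners:
  c0 = (25.382387, 267.931528) px
  c1 = (186.897698, 287.016453) px
  c2 = (226.957373, 202.790361) px
  c3 = (71.043206, 185.039087) px
Planar DLT: solve 8×8 A·h = b for H (H[2,2]=1):
  H  [+733.38273 -221.57730 +127.66425]
  H  [+77.14220 +347.66227 +234.87802]
  H  [-0.03592 -0.17384 +1.00000]
B = K⁻¹H; ‖b₁‖=0.936675, ‖b₂‖=0.936675; λ = 2/(‖b₁‖+‖b₂‖) = 1.067606, sign → tz>0 ⇒ λ=+1.067606
r₁ = λ·B[:,0] = (+0.97670,+0.21118,-0.03835); r₂ = λ·B[:,1] = (-0.21462,+0.95890,-0.18559)
r₃ = r₁×r₂ = (-0.00242,+0.18950,+0.98188); SVD([r₁ r₂ r₃]) → R = UVᵀ:
  R  [+0.97670 -0.21462 -0.00242]
  R  [+0.21118 +0.95890 +0.18950]
  R  [-0.03835 -0.18559 +0.98188]
t = (-0.26842, -0.02242, +1.06761) m
tr R = 2.917477; θ = arccos((tr R − 1)/2) = 0.288266 rad = 16.516°
axis k = ((R−Rᵀ)₃₂, (R−Rᵀ)₁₃, (R−Rᵀ)₂₁) / (2 sinθ) = (-0.659702, +0.063177, +0.748867)
rvec = θ·k = (-0.190170, +0.018212, +0.215873)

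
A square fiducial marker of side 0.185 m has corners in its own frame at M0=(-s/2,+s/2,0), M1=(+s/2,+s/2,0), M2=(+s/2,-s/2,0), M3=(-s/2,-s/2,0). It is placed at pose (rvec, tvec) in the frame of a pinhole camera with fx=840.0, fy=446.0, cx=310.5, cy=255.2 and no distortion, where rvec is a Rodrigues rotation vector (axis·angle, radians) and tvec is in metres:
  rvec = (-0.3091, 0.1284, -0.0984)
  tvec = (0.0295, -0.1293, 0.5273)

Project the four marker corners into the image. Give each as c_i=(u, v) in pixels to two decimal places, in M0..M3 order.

c0=(220.22, 228.14) c1=(530.45, 207.40) c2=(485.54, 69.07) c3=(208.27, 92.72)

Intrinsics K: fx=840.0, fy=446.0, cx=310.5, cy=255.2
Marker side s = 0.185 m; corners in marker frame (Z=0):
  M0 = (-0.0925, +0.0925, 0)
  M1 = (+0.0925, +0.0925, 0)
  M2 = (+0.0925, -0.0925, 0)
  M3 = (-0.0925, -0.0925, 0)
rvec = (-0.3091, 0.1284, -0.0984), |rvec| = θ = 0.34887 rad = 19.989°
Rodrigues: sinθ=0.34184, 1−cosθ=0.06024; R = I + sinθ·[k]× + (1−cosθ)·[k]×²:
    [+0.98705 +0.07677 +0.14087]
    [-0.11606 +0.94792 +0.29661]
    [-0.11076 -0.30912 +0.94455]
t = (0.0295, -0.1293, 0.5273) m
M0: Pc = R·M0+t = (-0.05470, -0.03088, +0.50895); u = 840.0·(-0.05470)/0.50895 + 310.5 = 220.2195, v = 446.0·(-0.03088)/0.50895 + 255.2 = 228.1378
M1: Pc = R·M1+t = (+0.12790, -0.05235, +0.48846); u = 840.0·(+0.12790)/0.48846 + 310.5 = 530.4536, v = 446.0·(-0.05235)/0.48846 + 255.2 = 207.3979
M2: Pc = R·M2+t = (+0.11370, -0.22772, +0.54565); u = 840.0·(+0.11370)/0.54565 + 310.5 = 485.5364, v = 446.0·(-0.22772)/0.54565 + 255.2 = 69.0688
M3: Pc = R·M3+t = (-0.06890, -0.20625, +0.56614); u = 840.0·(-0.06890)/0.56614 + 310.5 = 208.2657, v = 446.0·(-0.20625)/0.56614 + 255.2 = 92.7201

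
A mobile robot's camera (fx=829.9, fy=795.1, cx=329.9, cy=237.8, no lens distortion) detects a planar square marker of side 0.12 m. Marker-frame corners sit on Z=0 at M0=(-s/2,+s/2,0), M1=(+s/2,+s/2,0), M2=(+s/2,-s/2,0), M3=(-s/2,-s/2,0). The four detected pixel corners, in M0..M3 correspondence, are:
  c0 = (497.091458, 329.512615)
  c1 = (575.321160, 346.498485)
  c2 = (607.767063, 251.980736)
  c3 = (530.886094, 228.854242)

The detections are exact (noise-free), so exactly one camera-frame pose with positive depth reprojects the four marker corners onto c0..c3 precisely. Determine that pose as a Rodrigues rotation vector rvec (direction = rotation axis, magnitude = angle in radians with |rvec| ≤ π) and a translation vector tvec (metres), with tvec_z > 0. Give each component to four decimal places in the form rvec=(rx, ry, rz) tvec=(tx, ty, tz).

Intrinsics K: fx=829.9, fy=795.1, cx=329.9, cy=237.8
Marker side s = 0.12 m; corners in marker frame (Z=0):
  M0 = (-0.0600, +0.0600, 0)
  M1 = (+0.0600, +0.0600, 0)
  M2 = (+0.0600, -0.0600, 0)
  M3 = (-0.0600, -0.0600, 0)
Detected image corners:
  c0 = (497.091458, 329.512615) px
  c1 = (575.321160, 346.498485) px
  c2 = (607.767063, 251.980736) px
  c3 = (530.886094, 228.854242) px
Planar DLT: solve 8×8 A·h = b for H (H[2,2]=1):
  H  [+927.91922 -235.67991 +553.87956]
  H  [+314.35870 +833.45885 +289.73069]
  H  [+0.50944 +0.07264 +1.00000]
B = K⁻¹H; ‖b₁‖=1.075593, ‖b₂‖=1.075593; λ = 2/(‖b₁‖+‖b₂‖) = 0.929720, sign → tz>0 ⇒ λ=+0.929720
r₁ = λ·B[:,0] = (+0.85125,+0.22593,+0.47363); r₂ = λ·B[:,1] = (-0.29087,+0.95438,+0.06753)
r₃ = r₁×r₂ = (-0.43677,-0.19525,+0.87813); SVD([r₁ r₂ r₃]) → R = UVᵀ:
  R  [+0.85125 -0.29087 -0.43677]
  R  [+0.22593 +0.95438 -0.19525]
  R  [+0.47363 +0.06753 +0.87813]
t = (+0.25092, +0.06072, +0.92972) m
tr R = 2.683755; θ = arccos((tr R − 1)/2) = 0.570044 rad = 32.661°
axis k = ((R−Rᵀ)₃₂, (R−Rᵀ)₁₃, (R−Rᵀ)₂₁) / (2 sinθ) = (+0.243467, -0.843483, +0.478812)
rvec = θ·k = (+0.138787, -0.480822, +0.272944)

rvec=(0.1388, -0.4808, 0.2729) tvec=(0.2509, 0.0607, 0.9297)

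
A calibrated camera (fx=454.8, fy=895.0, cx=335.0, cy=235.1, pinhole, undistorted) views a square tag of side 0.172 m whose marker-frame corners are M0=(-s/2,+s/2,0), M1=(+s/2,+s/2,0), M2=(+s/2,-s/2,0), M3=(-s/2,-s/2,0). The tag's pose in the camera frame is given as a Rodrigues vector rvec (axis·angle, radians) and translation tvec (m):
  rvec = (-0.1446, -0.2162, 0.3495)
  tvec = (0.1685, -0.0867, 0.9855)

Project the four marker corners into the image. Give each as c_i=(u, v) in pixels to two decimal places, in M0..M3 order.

Intrinsics K: fx=454.8, fy=895.0, cx=335.0, cy=235.1
Marker side s = 0.172 m; corners in marker frame (Z=0):
  M0 = (-0.0860, +0.0860, 0)
  M1 = (+0.0860, +0.0860, 0)
  M2 = (+0.0860, -0.0860, 0)
  M3 = (-0.0860, -0.0860, 0)
rvec = (-0.1446, -0.2162, 0.3495), |rvec| = θ = 0.43566 rad = 24.962°
Rodrigues: sinθ=0.42201, 1−cosθ=0.09341; R = I + sinθ·[k]× + (1−cosθ)·[k]×²:
    [+0.91688 -0.32316 -0.23430]
    [+0.35393 +0.92959 +0.10288]
    [+0.18455 -0.17726 +0.96671]
t = (0.1685, -0.0867, 0.9855) m
M0: Pc = R·M0+t = (+0.06186, -0.03719, +0.95438); u = 454.8·(+0.06186)/0.95438 + 335.0 = 364.4768, v = 895.0·(-0.03719)/0.95438 + 235.1 = 200.2211
M1: Pc = R·M1+t = (+0.21956, +0.02368, +0.98613); u = 454.8·(+0.21956)/0.98613 + 335.0 = 436.2605, v = 895.0·(+0.02368)/0.98613 + 235.1 = 256.5949
M2: Pc = R·M2+t = (+0.27514, -0.13621, +1.01662); u = 454.8·(+0.27514)/1.01662 + 335.0 = 458.0902, v = 895.0·(-0.13621)/1.01662 + 235.1 = 115.1873
M3: Pc = R·M3+t = (+0.11744, -0.19708, +0.98487); u = 454.8·(+0.11744)/0.98487 + 335.0 = 389.2322, v = 895.0·(-0.19708)/0.98487 + 235.1 = 56.0010

c0=(364.48, 200.22) c1=(436.26, 256.59) c2=(458.09, 115.19) c3=(389.23, 56.00)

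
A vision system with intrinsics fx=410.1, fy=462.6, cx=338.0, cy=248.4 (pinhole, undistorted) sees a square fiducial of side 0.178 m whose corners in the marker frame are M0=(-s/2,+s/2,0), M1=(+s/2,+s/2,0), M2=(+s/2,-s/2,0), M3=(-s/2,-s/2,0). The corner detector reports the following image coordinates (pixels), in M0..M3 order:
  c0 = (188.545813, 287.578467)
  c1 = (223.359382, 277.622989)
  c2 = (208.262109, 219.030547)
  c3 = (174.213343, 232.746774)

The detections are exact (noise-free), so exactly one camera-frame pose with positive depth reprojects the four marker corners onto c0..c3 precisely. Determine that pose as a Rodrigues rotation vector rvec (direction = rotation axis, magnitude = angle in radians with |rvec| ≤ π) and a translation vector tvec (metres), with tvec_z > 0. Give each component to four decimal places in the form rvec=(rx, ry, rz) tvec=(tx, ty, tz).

rvec=(0.1155, 0.5285, -0.2517) tvec=(-0.4773, 0.0185, 1.3986)

Intrinsics K: fx=410.1, fy=462.6, cx=338.0, cy=248.4
Marker side s = 0.178 m; corners in marker frame (Z=0):
  M0 = (-0.0890, +0.0890, 0)
  M1 = (+0.0890, +0.0890, 0)
  M2 = (+0.0890, -0.0890, 0)
  M3 = (-0.0890, -0.0890, 0)
Detected image corners:
  c0 = (188.545813, 287.578467) px
  c1 = (223.359382, 277.622989) px
  c2 = (208.262109, 219.030547) px
  c3 = (174.213343, 232.746774) px
Planar DLT: solve 8×8 A·h = b for H (H[2,2]=1):
  H  [+120.76390 +88.87472 +198.05516]
  H  [-159.50439 +326.29881 +254.51720]
  H  [-0.36595 +0.03161 +1.00000]
B = K⁻¹H; ‖b₁‖=0.715003, ‖b₂‖=0.715003; λ = 2/(‖b₁‖+‖b₂‖) = 1.398596, sign → tz>0 ⇒ λ=+1.398596
r₁ = λ·B[:,0] = (+0.83368,-0.20741,-0.51181); r₂ = λ·B[:,1] = (+0.26666,+0.96278,+0.04420)
r₃ = r₁×r₂ = (+0.48359,-0.17333,+0.85796); SVD([r₁ r₂ r₃]) → R = UVᵀ:
  R  [+0.83368 +0.26666 +0.48359]
  R  [-0.20741 +0.96278 -0.17333]
  R  [-0.51181 +0.04420 +0.85796]
t = (-0.47726, +0.01849, +1.39860) m
tr R = 2.654416; θ = arccos((tr R − 1)/2) = 0.596676 rad = 34.187°
axis k = ((R−Rᵀ)₃₂, (R−Rᵀ)₁₃, (R−Rᵀ)₂₁) / (2 sinθ) = (+0.193576, +0.885759, -0.421851)
rvec = θ·k = (+0.115502, +0.528511, -0.251708)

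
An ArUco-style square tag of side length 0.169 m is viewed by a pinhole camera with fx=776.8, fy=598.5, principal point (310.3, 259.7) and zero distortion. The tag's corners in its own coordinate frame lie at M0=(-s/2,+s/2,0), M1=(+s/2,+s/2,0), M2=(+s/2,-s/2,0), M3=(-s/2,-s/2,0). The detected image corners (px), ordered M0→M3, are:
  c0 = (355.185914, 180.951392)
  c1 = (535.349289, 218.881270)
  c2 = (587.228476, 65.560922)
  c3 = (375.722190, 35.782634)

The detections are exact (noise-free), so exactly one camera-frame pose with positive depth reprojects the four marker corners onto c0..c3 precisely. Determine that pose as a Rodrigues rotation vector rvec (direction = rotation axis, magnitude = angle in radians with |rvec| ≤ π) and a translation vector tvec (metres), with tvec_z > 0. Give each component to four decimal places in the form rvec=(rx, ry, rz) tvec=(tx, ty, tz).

rvec=(0.5603, 0.4242, 0.1974) tvec=(0.1231, -0.1405, 0.6481)

Intrinsics K: fx=776.8, fy=598.5, cx=310.3, cy=259.7
Marker side s = 0.169 m; corners in marker frame (Z=0):
  M0 = (-0.0845, +0.0845, 0)
  M1 = (+0.0845, +0.0845, 0)
  M2 = (+0.0845, -0.0845, 0)
  M3 = (-0.0845, -0.0845, 0)
Detected image corners:
  c0 = (355.185914, 180.951392) px
  c1 = (535.349289, 218.881270) px
  c2 = (587.228476, 65.560922) px
  c3 = (375.722190, 35.782634) px
Planar DLT: solve 8×8 A·h = b for H (H[2,2]=1):
  H  [+912.84967 +184.38744 +457.79645]
  H  [+137.35932 +988.74693 +129.92507]
  H  [-0.51635 +0.85156 +1.00000]
B = K⁻¹H; ‖b₁‖=1.542924, ‖b₂‖=1.542924; λ = 2/(‖b₁‖+‖b₂‖) = 0.648120, sign → tz>0 ⇒ λ=+0.648120
r₁ = λ·B[:,0] = (+0.89532,+0.29396,-0.33466); r₂ = λ·B[:,1] = (-0.06662,+0.83124,+0.55191)
r₃ = r₁×r₂ = (+0.44042,-0.47184,+0.76380); SVD([r₁ r₂ r₃]) → R = UVᵀ:
  R  [+0.89532 -0.06662 +0.44042]
  R  [+0.29396 +0.83124 -0.47184]
  R  [-0.33466 +0.55191 +0.76380]
t = (+0.12306, -0.14053, +0.64812) m
tr R = 2.490355; θ = arccos((tr R − 1)/2) = 0.729996 rad = 41.826°
axis k = ((R−Rᵀ)₃₂, (R−Rᵀ)₁₃, (R−Rᵀ)₂₁) / (2 sinθ) = (+0.767584, +0.581137, +0.270358)
rvec = θ·k = (+0.560333, +0.424228, +0.197360)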